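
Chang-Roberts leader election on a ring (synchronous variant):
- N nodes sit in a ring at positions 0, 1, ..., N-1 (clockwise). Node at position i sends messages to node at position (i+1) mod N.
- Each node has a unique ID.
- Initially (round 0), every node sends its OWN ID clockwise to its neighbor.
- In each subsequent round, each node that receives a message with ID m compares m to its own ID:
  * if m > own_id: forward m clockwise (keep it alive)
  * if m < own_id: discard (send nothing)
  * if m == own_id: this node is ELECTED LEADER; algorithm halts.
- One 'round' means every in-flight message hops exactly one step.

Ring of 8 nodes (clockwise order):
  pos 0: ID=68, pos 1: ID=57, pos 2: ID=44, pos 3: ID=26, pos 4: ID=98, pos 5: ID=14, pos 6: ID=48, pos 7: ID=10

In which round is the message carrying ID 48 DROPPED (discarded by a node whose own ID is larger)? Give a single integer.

Answer: 2

Derivation:
Round 1: pos1(id57) recv 68: fwd; pos2(id44) recv 57: fwd; pos3(id26) recv 44: fwd; pos4(id98) recv 26: drop; pos5(id14) recv 98: fwd; pos6(id48) recv 14: drop; pos7(id10) recv 48: fwd; pos0(id68) recv 10: drop
Round 2: pos2(id44) recv 68: fwd; pos3(id26) recv 57: fwd; pos4(id98) recv 44: drop; pos6(id48) recv 98: fwd; pos0(id68) recv 48: drop
Round 3: pos3(id26) recv 68: fwd; pos4(id98) recv 57: drop; pos7(id10) recv 98: fwd
Round 4: pos4(id98) recv 68: drop; pos0(id68) recv 98: fwd
Round 5: pos1(id57) recv 98: fwd
Round 6: pos2(id44) recv 98: fwd
Round 7: pos3(id26) recv 98: fwd
Round 8: pos4(id98) recv 98: ELECTED
Message ID 48 originates at pos 6; dropped at pos 0 in round 2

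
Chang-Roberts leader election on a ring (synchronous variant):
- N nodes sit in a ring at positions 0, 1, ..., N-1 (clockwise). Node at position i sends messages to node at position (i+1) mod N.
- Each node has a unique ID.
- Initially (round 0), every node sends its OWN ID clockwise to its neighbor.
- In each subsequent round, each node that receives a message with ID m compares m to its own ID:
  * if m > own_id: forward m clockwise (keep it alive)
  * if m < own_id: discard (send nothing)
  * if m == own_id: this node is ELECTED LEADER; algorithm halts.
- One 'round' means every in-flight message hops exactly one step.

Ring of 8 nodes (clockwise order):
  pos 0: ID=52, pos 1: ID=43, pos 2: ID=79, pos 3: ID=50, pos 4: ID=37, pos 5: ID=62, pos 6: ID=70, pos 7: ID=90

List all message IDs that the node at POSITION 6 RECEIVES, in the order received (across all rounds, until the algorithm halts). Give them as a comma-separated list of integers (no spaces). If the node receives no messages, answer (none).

Round 1: pos1(id43) recv 52: fwd; pos2(id79) recv 43: drop; pos3(id50) recv 79: fwd; pos4(id37) recv 50: fwd; pos5(id62) recv 37: drop; pos6(id70) recv 62: drop; pos7(id90) recv 70: drop; pos0(id52) recv 90: fwd
Round 2: pos2(id79) recv 52: drop; pos4(id37) recv 79: fwd; pos5(id62) recv 50: drop; pos1(id43) recv 90: fwd
Round 3: pos5(id62) recv 79: fwd; pos2(id79) recv 90: fwd
Round 4: pos6(id70) recv 79: fwd; pos3(id50) recv 90: fwd
Round 5: pos7(id90) recv 79: drop; pos4(id37) recv 90: fwd
Round 6: pos5(id62) recv 90: fwd
Round 7: pos6(id70) recv 90: fwd
Round 8: pos7(id90) recv 90: ELECTED

Answer: 62,79,90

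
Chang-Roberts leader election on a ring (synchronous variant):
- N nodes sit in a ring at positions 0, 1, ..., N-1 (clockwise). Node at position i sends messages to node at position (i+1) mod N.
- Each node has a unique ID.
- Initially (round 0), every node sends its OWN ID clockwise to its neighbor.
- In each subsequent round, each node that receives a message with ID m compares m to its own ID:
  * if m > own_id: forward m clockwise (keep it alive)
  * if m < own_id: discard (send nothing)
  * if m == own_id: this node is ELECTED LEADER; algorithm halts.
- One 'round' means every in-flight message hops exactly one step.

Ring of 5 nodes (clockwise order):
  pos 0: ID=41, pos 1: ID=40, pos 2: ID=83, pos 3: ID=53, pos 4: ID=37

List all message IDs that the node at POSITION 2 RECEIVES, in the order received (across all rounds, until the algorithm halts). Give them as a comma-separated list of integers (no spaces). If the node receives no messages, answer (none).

Round 1: pos1(id40) recv 41: fwd; pos2(id83) recv 40: drop; pos3(id53) recv 83: fwd; pos4(id37) recv 53: fwd; pos0(id41) recv 37: drop
Round 2: pos2(id83) recv 41: drop; pos4(id37) recv 83: fwd; pos0(id41) recv 53: fwd
Round 3: pos0(id41) recv 83: fwd; pos1(id40) recv 53: fwd
Round 4: pos1(id40) recv 83: fwd; pos2(id83) recv 53: drop
Round 5: pos2(id83) recv 83: ELECTED

Answer: 40,41,53,83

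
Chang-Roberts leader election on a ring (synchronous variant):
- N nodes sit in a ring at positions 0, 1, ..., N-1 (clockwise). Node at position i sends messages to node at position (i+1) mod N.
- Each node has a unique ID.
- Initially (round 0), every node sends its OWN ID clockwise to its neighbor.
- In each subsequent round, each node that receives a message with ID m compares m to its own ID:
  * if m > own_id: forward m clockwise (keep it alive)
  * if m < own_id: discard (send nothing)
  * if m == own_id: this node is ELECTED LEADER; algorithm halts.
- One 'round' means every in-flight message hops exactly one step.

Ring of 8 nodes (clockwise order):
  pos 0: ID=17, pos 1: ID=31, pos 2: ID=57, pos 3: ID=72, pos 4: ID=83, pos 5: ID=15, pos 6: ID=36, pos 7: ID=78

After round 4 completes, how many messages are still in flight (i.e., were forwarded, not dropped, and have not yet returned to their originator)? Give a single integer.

Round 1: pos1(id31) recv 17: drop; pos2(id57) recv 31: drop; pos3(id72) recv 57: drop; pos4(id83) recv 72: drop; pos5(id15) recv 83: fwd; pos6(id36) recv 15: drop; pos7(id78) recv 36: drop; pos0(id17) recv 78: fwd
Round 2: pos6(id36) recv 83: fwd; pos1(id31) recv 78: fwd
Round 3: pos7(id78) recv 83: fwd; pos2(id57) recv 78: fwd
Round 4: pos0(id17) recv 83: fwd; pos3(id72) recv 78: fwd
After round 4: 2 messages still in flight

Answer: 2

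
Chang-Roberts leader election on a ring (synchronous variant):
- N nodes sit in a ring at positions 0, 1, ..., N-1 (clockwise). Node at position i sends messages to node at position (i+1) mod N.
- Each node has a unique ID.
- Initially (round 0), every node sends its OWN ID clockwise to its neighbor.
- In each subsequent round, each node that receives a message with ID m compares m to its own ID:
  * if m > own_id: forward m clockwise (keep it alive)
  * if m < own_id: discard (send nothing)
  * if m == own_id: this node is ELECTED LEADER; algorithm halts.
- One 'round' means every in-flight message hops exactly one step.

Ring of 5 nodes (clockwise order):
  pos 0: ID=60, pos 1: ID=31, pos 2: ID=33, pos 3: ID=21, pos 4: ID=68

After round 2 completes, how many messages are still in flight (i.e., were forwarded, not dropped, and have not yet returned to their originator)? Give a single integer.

Round 1: pos1(id31) recv 60: fwd; pos2(id33) recv 31: drop; pos3(id21) recv 33: fwd; pos4(id68) recv 21: drop; pos0(id60) recv 68: fwd
Round 2: pos2(id33) recv 60: fwd; pos4(id68) recv 33: drop; pos1(id31) recv 68: fwd
After round 2: 2 messages still in flight

Answer: 2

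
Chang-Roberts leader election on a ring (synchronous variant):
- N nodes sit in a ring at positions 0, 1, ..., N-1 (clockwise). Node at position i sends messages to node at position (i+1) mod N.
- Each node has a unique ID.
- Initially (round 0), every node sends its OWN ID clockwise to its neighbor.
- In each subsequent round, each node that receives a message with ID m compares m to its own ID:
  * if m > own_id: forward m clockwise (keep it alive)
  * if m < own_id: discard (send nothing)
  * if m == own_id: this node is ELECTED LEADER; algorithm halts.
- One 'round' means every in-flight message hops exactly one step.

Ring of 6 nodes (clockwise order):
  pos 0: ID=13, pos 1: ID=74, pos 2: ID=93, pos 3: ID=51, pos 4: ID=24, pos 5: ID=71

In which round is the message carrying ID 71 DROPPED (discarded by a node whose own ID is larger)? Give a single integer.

Answer: 2

Derivation:
Round 1: pos1(id74) recv 13: drop; pos2(id93) recv 74: drop; pos3(id51) recv 93: fwd; pos4(id24) recv 51: fwd; pos5(id71) recv 24: drop; pos0(id13) recv 71: fwd
Round 2: pos4(id24) recv 93: fwd; pos5(id71) recv 51: drop; pos1(id74) recv 71: drop
Round 3: pos5(id71) recv 93: fwd
Round 4: pos0(id13) recv 93: fwd
Round 5: pos1(id74) recv 93: fwd
Round 6: pos2(id93) recv 93: ELECTED
Message ID 71 originates at pos 5; dropped at pos 1 in round 2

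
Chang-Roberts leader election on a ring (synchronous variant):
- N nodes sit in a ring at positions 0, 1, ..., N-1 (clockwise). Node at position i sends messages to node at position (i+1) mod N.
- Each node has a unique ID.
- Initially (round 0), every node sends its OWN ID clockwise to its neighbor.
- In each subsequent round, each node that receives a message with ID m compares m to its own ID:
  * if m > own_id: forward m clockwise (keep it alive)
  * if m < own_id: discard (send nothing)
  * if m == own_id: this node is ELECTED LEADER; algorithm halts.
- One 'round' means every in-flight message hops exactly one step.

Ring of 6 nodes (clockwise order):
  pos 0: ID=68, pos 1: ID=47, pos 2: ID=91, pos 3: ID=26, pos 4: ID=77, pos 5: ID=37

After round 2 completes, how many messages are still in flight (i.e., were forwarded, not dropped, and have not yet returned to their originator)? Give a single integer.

Round 1: pos1(id47) recv 68: fwd; pos2(id91) recv 47: drop; pos3(id26) recv 91: fwd; pos4(id77) recv 26: drop; pos5(id37) recv 77: fwd; pos0(id68) recv 37: drop
Round 2: pos2(id91) recv 68: drop; pos4(id77) recv 91: fwd; pos0(id68) recv 77: fwd
After round 2: 2 messages still in flight

Answer: 2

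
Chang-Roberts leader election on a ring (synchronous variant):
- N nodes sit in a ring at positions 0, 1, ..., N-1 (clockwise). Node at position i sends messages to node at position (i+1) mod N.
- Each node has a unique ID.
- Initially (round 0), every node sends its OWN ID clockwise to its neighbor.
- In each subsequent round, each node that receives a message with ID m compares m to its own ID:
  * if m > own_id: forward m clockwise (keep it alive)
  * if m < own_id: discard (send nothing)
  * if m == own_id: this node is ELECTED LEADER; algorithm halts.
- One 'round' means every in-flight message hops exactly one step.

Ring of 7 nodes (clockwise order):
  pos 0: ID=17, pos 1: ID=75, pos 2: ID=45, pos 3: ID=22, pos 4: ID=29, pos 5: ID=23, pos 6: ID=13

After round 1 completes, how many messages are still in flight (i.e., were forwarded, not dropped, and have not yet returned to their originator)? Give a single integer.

Answer: 4

Derivation:
Round 1: pos1(id75) recv 17: drop; pos2(id45) recv 75: fwd; pos3(id22) recv 45: fwd; pos4(id29) recv 22: drop; pos5(id23) recv 29: fwd; pos6(id13) recv 23: fwd; pos0(id17) recv 13: drop
After round 1: 4 messages still in flight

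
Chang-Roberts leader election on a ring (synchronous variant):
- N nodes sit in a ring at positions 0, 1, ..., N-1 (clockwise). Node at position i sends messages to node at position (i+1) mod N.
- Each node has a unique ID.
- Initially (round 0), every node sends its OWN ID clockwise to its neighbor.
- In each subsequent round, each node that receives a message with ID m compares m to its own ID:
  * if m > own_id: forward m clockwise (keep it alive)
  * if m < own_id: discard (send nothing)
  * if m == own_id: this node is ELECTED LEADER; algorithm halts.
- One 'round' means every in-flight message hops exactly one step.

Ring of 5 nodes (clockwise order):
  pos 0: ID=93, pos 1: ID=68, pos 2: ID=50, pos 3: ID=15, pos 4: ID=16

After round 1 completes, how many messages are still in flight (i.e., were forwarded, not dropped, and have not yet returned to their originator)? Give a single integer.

Round 1: pos1(id68) recv 93: fwd; pos2(id50) recv 68: fwd; pos3(id15) recv 50: fwd; pos4(id16) recv 15: drop; pos0(id93) recv 16: drop
After round 1: 3 messages still in flight

Answer: 3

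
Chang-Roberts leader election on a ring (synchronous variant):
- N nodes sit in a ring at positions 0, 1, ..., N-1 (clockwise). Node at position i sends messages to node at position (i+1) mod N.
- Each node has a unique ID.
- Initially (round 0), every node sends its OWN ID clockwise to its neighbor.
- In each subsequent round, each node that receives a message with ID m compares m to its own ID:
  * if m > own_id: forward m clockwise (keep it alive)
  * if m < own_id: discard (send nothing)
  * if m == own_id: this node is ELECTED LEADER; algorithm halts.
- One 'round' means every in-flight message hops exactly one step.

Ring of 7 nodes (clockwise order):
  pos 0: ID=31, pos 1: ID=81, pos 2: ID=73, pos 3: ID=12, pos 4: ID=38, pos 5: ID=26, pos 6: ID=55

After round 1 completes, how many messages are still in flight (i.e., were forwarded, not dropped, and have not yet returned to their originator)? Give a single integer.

Round 1: pos1(id81) recv 31: drop; pos2(id73) recv 81: fwd; pos3(id12) recv 73: fwd; pos4(id38) recv 12: drop; pos5(id26) recv 38: fwd; pos6(id55) recv 26: drop; pos0(id31) recv 55: fwd
After round 1: 4 messages still in flight

Answer: 4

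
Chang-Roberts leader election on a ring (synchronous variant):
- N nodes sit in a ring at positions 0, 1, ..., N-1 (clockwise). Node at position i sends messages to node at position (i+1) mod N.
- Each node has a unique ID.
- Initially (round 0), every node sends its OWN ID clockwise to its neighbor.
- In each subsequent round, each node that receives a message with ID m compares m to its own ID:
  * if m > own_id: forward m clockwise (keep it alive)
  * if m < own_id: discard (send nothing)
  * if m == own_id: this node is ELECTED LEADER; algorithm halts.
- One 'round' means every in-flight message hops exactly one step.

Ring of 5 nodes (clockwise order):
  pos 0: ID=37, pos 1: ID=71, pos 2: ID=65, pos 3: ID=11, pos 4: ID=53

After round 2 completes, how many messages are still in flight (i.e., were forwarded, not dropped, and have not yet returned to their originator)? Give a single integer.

Answer: 2

Derivation:
Round 1: pos1(id71) recv 37: drop; pos2(id65) recv 71: fwd; pos3(id11) recv 65: fwd; pos4(id53) recv 11: drop; pos0(id37) recv 53: fwd
Round 2: pos3(id11) recv 71: fwd; pos4(id53) recv 65: fwd; pos1(id71) recv 53: drop
After round 2: 2 messages still in flight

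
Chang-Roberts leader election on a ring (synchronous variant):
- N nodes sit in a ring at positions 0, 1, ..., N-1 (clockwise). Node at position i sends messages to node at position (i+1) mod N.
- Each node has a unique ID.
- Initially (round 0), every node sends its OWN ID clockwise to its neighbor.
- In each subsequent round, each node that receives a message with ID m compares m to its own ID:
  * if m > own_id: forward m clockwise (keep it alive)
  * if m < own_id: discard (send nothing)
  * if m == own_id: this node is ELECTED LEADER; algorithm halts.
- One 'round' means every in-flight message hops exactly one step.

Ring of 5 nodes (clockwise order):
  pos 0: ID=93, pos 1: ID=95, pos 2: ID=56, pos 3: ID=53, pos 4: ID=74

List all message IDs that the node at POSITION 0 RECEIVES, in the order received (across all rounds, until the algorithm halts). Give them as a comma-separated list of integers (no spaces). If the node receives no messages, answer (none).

Round 1: pos1(id95) recv 93: drop; pos2(id56) recv 95: fwd; pos3(id53) recv 56: fwd; pos4(id74) recv 53: drop; pos0(id93) recv 74: drop
Round 2: pos3(id53) recv 95: fwd; pos4(id74) recv 56: drop
Round 3: pos4(id74) recv 95: fwd
Round 4: pos0(id93) recv 95: fwd
Round 5: pos1(id95) recv 95: ELECTED

Answer: 74,95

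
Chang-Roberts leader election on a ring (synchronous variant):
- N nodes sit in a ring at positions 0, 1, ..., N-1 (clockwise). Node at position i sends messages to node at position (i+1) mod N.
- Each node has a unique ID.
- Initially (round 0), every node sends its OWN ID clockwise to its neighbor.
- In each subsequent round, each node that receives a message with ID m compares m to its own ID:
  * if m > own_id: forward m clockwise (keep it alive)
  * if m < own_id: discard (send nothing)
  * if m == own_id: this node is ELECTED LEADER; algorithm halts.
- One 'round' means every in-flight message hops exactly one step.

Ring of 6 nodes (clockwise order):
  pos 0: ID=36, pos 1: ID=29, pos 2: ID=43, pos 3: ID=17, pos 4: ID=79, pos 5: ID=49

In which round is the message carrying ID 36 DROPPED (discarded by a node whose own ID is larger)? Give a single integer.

Answer: 2

Derivation:
Round 1: pos1(id29) recv 36: fwd; pos2(id43) recv 29: drop; pos3(id17) recv 43: fwd; pos4(id79) recv 17: drop; pos5(id49) recv 79: fwd; pos0(id36) recv 49: fwd
Round 2: pos2(id43) recv 36: drop; pos4(id79) recv 43: drop; pos0(id36) recv 79: fwd; pos1(id29) recv 49: fwd
Round 3: pos1(id29) recv 79: fwd; pos2(id43) recv 49: fwd
Round 4: pos2(id43) recv 79: fwd; pos3(id17) recv 49: fwd
Round 5: pos3(id17) recv 79: fwd; pos4(id79) recv 49: drop
Round 6: pos4(id79) recv 79: ELECTED
Message ID 36 originates at pos 0; dropped at pos 2 in round 2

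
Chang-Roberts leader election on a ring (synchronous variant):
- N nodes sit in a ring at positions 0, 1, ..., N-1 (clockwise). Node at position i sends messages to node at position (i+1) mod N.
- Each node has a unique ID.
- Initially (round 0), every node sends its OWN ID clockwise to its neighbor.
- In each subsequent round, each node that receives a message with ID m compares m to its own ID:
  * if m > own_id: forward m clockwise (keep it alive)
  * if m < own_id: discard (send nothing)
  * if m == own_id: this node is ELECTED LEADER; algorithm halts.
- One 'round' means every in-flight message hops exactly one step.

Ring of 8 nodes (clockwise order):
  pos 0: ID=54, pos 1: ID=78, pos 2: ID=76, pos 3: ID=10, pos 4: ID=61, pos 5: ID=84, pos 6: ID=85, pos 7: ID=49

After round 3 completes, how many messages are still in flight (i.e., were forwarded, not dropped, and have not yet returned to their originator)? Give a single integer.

Answer: 2

Derivation:
Round 1: pos1(id78) recv 54: drop; pos2(id76) recv 78: fwd; pos3(id10) recv 76: fwd; pos4(id61) recv 10: drop; pos5(id84) recv 61: drop; pos6(id85) recv 84: drop; pos7(id49) recv 85: fwd; pos0(id54) recv 49: drop
Round 2: pos3(id10) recv 78: fwd; pos4(id61) recv 76: fwd; pos0(id54) recv 85: fwd
Round 3: pos4(id61) recv 78: fwd; pos5(id84) recv 76: drop; pos1(id78) recv 85: fwd
After round 3: 2 messages still in flight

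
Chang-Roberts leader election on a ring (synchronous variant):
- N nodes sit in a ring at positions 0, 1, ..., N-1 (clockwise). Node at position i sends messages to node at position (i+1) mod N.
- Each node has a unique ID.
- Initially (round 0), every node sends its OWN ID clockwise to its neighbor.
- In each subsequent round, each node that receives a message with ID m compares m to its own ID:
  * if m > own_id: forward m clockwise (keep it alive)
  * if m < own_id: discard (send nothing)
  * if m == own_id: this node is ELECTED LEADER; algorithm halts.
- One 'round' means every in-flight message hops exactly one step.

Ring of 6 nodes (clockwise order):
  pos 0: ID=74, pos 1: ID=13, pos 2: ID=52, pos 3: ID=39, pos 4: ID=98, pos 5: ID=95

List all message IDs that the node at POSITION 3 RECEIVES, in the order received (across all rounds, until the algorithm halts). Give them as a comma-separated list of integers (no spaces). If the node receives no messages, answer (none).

Round 1: pos1(id13) recv 74: fwd; pos2(id52) recv 13: drop; pos3(id39) recv 52: fwd; pos4(id98) recv 39: drop; pos5(id95) recv 98: fwd; pos0(id74) recv 95: fwd
Round 2: pos2(id52) recv 74: fwd; pos4(id98) recv 52: drop; pos0(id74) recv 98: fwd; pos1(id13) recv 95: fwd
Round 3: pos3(id39) recv 74: fwd; pos1(id13) recv 98: fwd; pos2(id52) recv 95: fwd
Round 4: pos4(id98) recv 74: drop; pos2(id52) recv 98: fwd; pos3(id39) recv 95: fwd
Round 5: pos3(id39) recv 98: fwd; pos4(id98) recv 95: drop
Round 6: pos4(id98) recv 98: ELECTED

Answer: 52,74,95,98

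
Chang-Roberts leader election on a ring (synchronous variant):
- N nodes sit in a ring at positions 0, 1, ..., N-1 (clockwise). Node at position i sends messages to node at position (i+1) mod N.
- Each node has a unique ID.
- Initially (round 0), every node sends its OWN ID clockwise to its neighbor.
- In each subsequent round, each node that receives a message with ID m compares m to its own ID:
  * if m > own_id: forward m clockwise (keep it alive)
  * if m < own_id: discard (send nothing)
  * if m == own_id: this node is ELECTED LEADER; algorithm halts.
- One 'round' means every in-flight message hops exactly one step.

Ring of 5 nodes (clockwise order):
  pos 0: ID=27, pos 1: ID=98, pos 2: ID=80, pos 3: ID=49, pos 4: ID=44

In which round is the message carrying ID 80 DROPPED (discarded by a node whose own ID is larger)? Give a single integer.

Answer: 4

Derivation:
Round 1: pos1(id98) recv 27: drop; pos2(id80) recv 98: fwd; pos3(id49) recv 80: fwd; pos4(id44) recv 49: fwd; pos0(id27) recv 44: fwd
Round 2: pos3(id49) recv 98: fwd; pos4(id44) recv 80: fwd; pos0(id27) recv 49: fwd; pos1(id98) recv 44: drop
Round 3: pos4(id44) recv 98: fwd; pos0(id27) recv 80: fwd; pos1(id98) recv 49: drop
Round 4: pos0(id27) recv 98: fwd; pos1(id98) recv 80: drop
Round 5: pos1(id98) recv 98: ELECTED
Message ID 80 originates at pos 2; dropped at pos 1 in round 4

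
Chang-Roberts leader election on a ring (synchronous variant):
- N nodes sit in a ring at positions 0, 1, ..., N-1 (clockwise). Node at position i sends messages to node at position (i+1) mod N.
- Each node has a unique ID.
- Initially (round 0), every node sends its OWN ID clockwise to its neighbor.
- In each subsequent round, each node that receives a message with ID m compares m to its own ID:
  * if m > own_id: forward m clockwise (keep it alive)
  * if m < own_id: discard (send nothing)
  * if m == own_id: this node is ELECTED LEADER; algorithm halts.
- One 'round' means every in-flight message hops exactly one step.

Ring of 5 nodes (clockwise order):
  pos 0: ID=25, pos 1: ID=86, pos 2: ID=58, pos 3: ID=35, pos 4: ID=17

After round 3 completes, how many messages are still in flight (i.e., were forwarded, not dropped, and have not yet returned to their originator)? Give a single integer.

Answer: 2

Derivation:
Round 1: pos1(id86) recv 25: drop; pos2(id58) recv 86: fwd; pos3(id35) recv 58: fwd; pos4(id17) recv 35: fwd; pos0(id25) recv 17: drop
Round 2: pos3(id35) recv 86: fwd; pos4(id17) recv 58: fwd; pos0(id25) recv 35: fwd
Round 3: pos4(id17) recv 86: fwd; pos0(id25) recv 58: fwd; pos1(id86) recv 35: drop
After round 3: 2 messages still in flight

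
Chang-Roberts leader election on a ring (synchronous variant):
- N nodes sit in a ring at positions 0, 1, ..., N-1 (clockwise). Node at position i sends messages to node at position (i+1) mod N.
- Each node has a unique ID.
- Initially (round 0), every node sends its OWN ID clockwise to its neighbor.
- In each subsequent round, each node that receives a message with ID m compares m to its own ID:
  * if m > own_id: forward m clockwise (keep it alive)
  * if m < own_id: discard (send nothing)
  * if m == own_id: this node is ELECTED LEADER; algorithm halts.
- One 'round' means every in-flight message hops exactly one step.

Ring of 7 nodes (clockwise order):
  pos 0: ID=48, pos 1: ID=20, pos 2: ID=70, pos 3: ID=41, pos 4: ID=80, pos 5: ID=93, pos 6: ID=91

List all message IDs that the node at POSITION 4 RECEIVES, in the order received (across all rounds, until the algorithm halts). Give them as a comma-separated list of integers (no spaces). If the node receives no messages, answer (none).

Answer: 41,70,91,93

Derivation:
Round 1: pos1(id20) recv 48: fwd; pos2(id70) recv 20: drop; pos3(id41) recv 70: fwd; pos4(id80) recv 41: drop; pos5(id93) recv 80: drop; pos6(id91) recv 93: fwd; pos0(id48) recv 91: fwd
Round 2: pos2(id70) recv 48: drop; pos4(id80) recv 70: drop; pos0(id48) recv 93: fwd; pos1(id20) recv 91: fwd
Round 3: pos1(id20) recv 93: fwd; pos2(id70) recv 91: fwd
Round 4: pos2(id70) recv 93: fwd; pos3(id41) recv 91: fwd
Round 5: pos3(id41) recv 93: fwd; pos4(id80) recv 91: fwd
Round 6: pos4(id80) recv 93: fwd; pos5(id93) recv 91: drop
Round 7: pos5(id93) recv 93: ELECTED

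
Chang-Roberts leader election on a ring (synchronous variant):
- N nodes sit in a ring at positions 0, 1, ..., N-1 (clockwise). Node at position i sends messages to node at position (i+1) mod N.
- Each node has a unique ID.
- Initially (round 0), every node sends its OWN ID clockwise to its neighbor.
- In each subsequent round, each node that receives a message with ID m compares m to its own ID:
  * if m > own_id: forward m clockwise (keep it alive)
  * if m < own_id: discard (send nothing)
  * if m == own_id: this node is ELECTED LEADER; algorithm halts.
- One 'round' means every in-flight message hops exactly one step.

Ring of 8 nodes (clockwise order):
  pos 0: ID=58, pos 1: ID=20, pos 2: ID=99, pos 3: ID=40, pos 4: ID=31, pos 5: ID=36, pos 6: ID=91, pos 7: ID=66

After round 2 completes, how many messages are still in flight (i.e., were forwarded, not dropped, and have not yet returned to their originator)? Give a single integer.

Round 1: pos1(id20) recv 58: fwd; pos2(id99) recv 20: drop; pos3(id40) recv 99: fwd; pos4(id31) recv 40: fwd; pos5(id36) recv 31: drop; pos6(id91) recv 36: drop; pos7(id66) recv 91: fwd; pos0(id58) recv 66: fwd
Round 2: pos2(id99) recv 58: drop; pos4(id31) recv 99: fwd; pos5(id36) recv 40: fwd; pos0(id58) recv 91: fwd; pos1(id20) recv 66: fwd
After round 2: 4 messages still in flight

Answer: 4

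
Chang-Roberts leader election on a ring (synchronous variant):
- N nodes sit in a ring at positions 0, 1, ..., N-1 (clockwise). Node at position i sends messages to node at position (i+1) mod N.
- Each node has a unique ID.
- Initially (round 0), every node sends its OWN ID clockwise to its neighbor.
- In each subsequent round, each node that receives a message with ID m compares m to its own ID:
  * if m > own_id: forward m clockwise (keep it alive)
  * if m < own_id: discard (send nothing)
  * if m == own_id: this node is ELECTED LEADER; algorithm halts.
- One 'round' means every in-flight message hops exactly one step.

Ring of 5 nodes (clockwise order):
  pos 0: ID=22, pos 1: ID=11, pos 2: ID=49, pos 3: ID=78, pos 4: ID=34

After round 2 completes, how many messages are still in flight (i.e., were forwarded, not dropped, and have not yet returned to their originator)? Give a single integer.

Round 1: pos1(id11) recv 22: fwd; pos2(id49) recv 11: drop; pos3(id78) recv 49: drop; pos4(id34) recv 78: fwd; pos0(id22) recv 34: fwd
Round 2: pos2(id49) recv 22: drop; pos0(id22) recv 78: fwd; pos1(id11) recv 34: fwd
After round 2: 2 messages still in flight

Answer: 2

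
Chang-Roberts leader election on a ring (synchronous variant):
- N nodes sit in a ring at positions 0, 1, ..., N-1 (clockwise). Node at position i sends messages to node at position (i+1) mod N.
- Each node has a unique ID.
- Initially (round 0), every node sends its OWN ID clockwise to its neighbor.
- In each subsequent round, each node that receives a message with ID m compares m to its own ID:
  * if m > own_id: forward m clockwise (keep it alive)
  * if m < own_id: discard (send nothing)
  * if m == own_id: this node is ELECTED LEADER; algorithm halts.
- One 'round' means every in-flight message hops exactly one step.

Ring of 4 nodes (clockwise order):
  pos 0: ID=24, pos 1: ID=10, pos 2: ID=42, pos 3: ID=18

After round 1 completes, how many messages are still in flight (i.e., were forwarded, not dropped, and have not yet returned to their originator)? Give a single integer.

Answer: 2

Derivation:
Round 1: pos1(id10) recv 24: fwd; pos2(id42) recv 10: drop; pos3(id18) recv 42: fwd; pos0(id24) recv 18: drop
After round 1: 2 messages still in flight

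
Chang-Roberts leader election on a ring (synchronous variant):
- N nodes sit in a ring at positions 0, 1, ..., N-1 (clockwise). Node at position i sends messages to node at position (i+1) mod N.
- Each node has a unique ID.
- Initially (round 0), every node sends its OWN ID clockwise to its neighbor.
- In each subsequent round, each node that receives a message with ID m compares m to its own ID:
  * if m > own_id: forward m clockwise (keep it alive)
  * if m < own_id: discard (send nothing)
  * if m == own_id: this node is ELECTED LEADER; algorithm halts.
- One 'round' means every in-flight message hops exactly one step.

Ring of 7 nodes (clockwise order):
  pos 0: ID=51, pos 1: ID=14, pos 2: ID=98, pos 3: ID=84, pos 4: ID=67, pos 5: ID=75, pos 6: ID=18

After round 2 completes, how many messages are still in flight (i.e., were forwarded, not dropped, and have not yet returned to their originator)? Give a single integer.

Round 1: pos1(id14) recv 51: fwd; pos2(id98) recv 14: drop; pos3(id84) recv 98: fwd; pos4(id67) recv 84: fwd; pos5(id75) recv 67: drop; pos6(id18) recv 75: fwd; pos0(id51) recv 18: drop
Round 2: pos2(id98) recv 51: drop; pos4(id67) recv 98: fwd; pos5(id75) recv 84: fwd; pos0(id51) recv 75: fwd
After round 2: 3 messages still in flight

Answer: 3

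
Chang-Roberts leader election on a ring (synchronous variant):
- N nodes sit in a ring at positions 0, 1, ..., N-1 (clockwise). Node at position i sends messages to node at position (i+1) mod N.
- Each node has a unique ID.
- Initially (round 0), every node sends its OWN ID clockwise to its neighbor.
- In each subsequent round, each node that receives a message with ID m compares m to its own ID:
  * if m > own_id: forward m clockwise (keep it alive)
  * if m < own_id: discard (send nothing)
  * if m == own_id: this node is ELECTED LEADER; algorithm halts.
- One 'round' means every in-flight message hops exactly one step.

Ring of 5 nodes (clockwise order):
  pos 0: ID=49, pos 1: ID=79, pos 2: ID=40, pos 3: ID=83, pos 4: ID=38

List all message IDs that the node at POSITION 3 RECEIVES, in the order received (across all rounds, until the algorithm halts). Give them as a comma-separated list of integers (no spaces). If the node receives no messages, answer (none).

Answer: 40,79,83

Derivation:
Round 1: pos1(id79) recv 49: drop; pos2(id40) recv 79: fwd; pos3(id83) recv 40: drop; pos4(id38) recv 83: fwd; pos0(id49) recv 38: drop
Round 2: pos3(id83) recv 79: drop; pos0(id49) recv 83: fwd
Round 3: pos1(id79) recv 83: fwd
Round 4: pos2(id40) recv 83: fwd
Round 5: pos3(id83) recv 83: ELECTED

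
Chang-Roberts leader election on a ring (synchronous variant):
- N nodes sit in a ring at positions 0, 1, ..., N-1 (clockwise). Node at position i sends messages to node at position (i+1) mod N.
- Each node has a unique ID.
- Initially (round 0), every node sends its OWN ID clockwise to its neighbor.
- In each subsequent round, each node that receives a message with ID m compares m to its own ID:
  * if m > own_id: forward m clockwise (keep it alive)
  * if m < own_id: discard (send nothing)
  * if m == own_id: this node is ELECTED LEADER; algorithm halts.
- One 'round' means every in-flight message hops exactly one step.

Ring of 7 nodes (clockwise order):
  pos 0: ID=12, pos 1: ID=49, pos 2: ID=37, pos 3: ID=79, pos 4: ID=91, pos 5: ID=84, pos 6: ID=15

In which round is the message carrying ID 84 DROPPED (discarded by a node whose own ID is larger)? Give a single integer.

Round 1: pos1(id49) recv 12: drop; pos2(id37) recv 49: fwd; pos3(id79) recv 37: drop; pos4(id91) recv 79: drop; pos5(id84) recv 91: fwd; pos6(id15) recv 84: fwd; pos0(id12) recv 15: fwd
Round 2: pos3(id79) recv 49: drop; pos6(id15) recv 91: fwd; pos0(id12) recv 84: fwd; pos1(id49) recv 15: drop
Round 3: pos0(id12) recv 91: fwd; pos1(id49) recv 84: fwd
Round 4: pos1(id49) recv 91: fwd; pos2(id37) recv 84: fwd
Round 5: pos2(id37) recv 91: fwd; pos3(id79) recv 84: fwd
Round 6: pos3(id79) recv 91: fwd; pos4(id91) recv 84: drop
Round 7: pos4(id91) recv 91: ELECTED
Message ID 84 originates at pos 5; dropped at pos 4 in round 6

Answer: 6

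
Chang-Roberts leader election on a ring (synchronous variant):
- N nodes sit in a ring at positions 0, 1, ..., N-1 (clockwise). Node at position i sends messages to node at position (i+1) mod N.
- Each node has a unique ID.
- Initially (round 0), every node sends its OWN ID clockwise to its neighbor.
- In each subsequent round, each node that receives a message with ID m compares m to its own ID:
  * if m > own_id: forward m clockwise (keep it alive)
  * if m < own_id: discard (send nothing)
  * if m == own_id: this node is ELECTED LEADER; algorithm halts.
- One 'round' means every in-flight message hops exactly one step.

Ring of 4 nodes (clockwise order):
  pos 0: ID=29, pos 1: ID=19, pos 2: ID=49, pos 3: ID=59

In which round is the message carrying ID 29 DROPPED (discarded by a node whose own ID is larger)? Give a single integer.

Answer: 2

Derivation:
Round 1: pos1(id19) recv 29: fwd; pos2(id49) recv 19: drop; pos3(id59) recv 49: drop; pos0(id29) recv 59: fwd
Round 2: pos2(id49) recv 29: drop; pos1(id19) recv 59: fwd
Round 3: pos2(id49) recv 59: fwd
Round 4: pos3(id59) recv 59: ELECTED
Message ID 29 originates at pos 0; dropped at pos 2 in round 2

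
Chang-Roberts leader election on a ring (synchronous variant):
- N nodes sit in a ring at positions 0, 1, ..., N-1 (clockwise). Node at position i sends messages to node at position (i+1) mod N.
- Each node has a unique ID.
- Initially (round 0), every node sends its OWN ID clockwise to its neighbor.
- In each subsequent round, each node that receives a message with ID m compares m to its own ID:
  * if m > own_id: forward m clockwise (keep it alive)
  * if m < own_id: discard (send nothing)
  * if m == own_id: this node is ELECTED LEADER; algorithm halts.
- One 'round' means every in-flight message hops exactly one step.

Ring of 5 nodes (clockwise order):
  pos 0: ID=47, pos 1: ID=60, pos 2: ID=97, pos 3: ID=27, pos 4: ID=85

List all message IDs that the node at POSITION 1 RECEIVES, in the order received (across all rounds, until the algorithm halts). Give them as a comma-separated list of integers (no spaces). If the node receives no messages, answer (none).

Round 1: pos1(id60) recv 47: drop; pos2(id97) recv 60: drop; pos3(id27) recv 97: fwd; pos4(id85) recv 27: drop; pos0(id47) recv 85: fwd
Round 2: pos4(id85) recv 97: fwd; pos1(id60) recv 85: fwd
Round 3: pos0(id47) recv 97: fwd; pos2(id97) recv 85: drop
Round 4: pos1(id60) recv 97: fwd
Round 5: pos2(id97) recv 97: ELECTED

Answer: 47,85,97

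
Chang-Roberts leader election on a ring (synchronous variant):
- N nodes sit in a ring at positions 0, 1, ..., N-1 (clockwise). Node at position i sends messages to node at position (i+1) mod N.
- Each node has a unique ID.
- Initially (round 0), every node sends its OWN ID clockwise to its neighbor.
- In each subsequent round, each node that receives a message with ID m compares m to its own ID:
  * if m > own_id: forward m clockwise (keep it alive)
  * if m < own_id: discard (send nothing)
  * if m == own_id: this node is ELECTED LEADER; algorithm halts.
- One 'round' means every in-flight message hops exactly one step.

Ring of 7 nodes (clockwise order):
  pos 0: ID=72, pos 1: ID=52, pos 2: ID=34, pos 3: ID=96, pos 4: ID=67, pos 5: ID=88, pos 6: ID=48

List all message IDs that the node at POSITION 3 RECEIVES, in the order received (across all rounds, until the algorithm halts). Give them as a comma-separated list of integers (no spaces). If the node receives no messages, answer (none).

Answer: 34,52,72,88,96

Derivation:
Round 1: pos1(id52) recv 72: fwd; pos2(id34) recv 52: fwd; pos3(id96) recv 34: drop; pos4(id67) recv 96: fwd; pos5(id88) recv 67: drop; pos6(id48) recv 88: fwd; pos0(id72) recv 48: drop
Round 2: pos2(id34) recv 72: fwd; pos3(id96) recv 52: drop; pos5(id88) recv 96: fwd; pos0(id72) recv 88: fwd
Round 3: pos3(id96) recv 72: drop; pos6(id48) recv 96: fwd; pos1(id52) recv 88: fwd
Round 4: pos0(id72) recv 96: fwd; pos2(id34) recv 88: fwd
Round 5: pos1(id52) recv 96: fwd; pos3(id96) recv 88: drop
Round 6: pos2(id34) recv 96: fwd
Round 7: pos3(id96) recv 96: ELECTED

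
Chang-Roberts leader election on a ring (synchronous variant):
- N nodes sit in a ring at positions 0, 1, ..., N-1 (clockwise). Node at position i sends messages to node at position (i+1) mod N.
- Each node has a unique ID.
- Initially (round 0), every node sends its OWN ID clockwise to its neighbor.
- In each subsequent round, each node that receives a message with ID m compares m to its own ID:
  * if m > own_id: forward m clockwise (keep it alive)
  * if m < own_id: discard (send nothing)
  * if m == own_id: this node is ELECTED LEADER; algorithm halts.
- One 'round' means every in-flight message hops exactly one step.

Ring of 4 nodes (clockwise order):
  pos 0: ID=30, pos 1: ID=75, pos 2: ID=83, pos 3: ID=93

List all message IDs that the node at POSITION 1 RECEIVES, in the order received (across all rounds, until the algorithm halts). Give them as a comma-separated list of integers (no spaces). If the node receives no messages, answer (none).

Round 1: pos1(id75) recv 30: drop; pos2(id83) recv 75: drop; pos3(id93) recv 83: drop; pos0(id30) recv 93: fwd
Round 2: pos1(id75) recv 93: fwd
Round 3: pos2(id83) recv 93: fwd
Round 4: pos3(id93) recv 93: ELECTED

Answer: 30,93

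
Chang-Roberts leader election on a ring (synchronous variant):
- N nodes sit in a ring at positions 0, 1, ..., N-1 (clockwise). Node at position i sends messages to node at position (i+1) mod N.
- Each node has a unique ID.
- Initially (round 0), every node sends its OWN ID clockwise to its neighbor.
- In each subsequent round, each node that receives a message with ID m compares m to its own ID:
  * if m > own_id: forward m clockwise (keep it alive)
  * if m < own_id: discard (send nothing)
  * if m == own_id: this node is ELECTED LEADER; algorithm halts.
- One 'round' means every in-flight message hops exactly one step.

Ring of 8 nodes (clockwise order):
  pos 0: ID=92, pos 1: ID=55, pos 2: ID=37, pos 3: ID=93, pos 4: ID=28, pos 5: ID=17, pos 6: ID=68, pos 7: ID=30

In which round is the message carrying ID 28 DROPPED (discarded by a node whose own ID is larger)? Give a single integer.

Answer: 2

Derivation:
Round 1: pos1(id55) recv 92: fwd; pos2(id37) recv 55: fwd; pos3(id93) recv 37: drop; pos4(id28) recv 93: fwd; pos5(id17) recv 28: fwd; pos6(id68) recv 17: drop; pos7(id30) recv 68: fwd; pos0(id92) recv 30: drop
Round 2: pos2(id37) recv 92: fwd; pos3(id93) recv 55: drop; pos5(id17) recv 93: fwd; pos6(id68) recv 28: drop; pos0(id92) recv 68: drop
Round 3: pos3(id93) recv 92: drop; pos6(id68) recv 93: fwd
Round 4: pos7(id30) recv 93: fwd
Round 5: pos0(id92) recv 93: fwd
Round 6: pos1(id55) recv 93: fwd
Round 7: pos2(id37) recv 93: fwd
Round 8: pos3(id93) recv 93: ELECTED
Message ID 28 originates at pos 4; dropped at pos 6 in round 2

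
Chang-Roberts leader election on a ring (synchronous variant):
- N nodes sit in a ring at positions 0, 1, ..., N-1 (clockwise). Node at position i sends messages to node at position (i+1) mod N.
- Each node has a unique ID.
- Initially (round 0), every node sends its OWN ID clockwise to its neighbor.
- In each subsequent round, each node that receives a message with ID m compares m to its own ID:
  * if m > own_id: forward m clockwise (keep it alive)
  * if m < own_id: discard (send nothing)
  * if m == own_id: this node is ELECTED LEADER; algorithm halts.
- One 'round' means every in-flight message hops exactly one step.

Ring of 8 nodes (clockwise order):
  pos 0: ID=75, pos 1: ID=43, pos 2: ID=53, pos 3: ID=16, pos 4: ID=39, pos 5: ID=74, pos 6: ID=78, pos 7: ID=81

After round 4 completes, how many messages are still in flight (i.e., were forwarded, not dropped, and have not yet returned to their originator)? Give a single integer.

Round 1: pos1(id43) recv 75: fwd; pos2(id53) recv 43: drop; pos3(id16) recv 53: fwd; pos4(id39) recv 16: drop; pos5(id74) recv 39: drop; pos6(id78) recv 74: drop; pos7(id81) recv 78: drop; pos0(id75) recv 81: fwd
Round 2: pos2(id53) recv 75: fwd; pos4(id39) recv 53: fwd; pos1(id43) recv 81: fwd
Round 3: pos3(id16) recv 75: fwd; pos5(id74) recv 53: drop; pos2(id53) recv 81: fwd
Round 4: pos4(id39) recv 75: fwd; pos3(id16) recv 81: fwd
After round 4: 2 messages still in flight

Answer: 2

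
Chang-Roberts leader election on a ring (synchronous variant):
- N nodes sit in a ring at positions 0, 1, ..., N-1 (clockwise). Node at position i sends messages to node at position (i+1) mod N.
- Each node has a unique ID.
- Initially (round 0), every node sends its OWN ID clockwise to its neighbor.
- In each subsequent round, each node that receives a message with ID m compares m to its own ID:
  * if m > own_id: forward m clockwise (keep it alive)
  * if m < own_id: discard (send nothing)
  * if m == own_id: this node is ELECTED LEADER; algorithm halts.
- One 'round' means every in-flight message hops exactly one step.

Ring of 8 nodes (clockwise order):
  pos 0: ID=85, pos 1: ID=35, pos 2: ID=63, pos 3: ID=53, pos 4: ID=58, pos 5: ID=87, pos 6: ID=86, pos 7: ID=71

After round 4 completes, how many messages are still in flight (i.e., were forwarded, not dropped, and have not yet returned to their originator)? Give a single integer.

Answer: 3

Derivation:
Round 1: pos1(id35) recv 85: fwd; pos2(id63) recv 35: drop; pos3(id53) recv 63: fwd; pos4(id58) recv 53: drop; pos5(id87) recv 58: drop; pos6(id86) recv 87: fwd; pos7(id71) recv 86: fwd; pos0(id85) recv 71: drop
Round 2: pos2(id63) recv 85: fwd; pos4(id58) recv 63: fwd; pos7(id71) recv 87: fwd; pos0(id85) recv 86: fwd
Round 3: pos3(id53) recv 85: fwd; pos5(id87) recv 63: drop; pos0(id85) recv 87: fwd; pos1(id35) recv 86: fwd
Round 4: pos4(id58) recv 85: fwd; pos1(id35) recv 87: fwd; pos2(id63) recv 86: fwd
After round 4: 3 messages still in flight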